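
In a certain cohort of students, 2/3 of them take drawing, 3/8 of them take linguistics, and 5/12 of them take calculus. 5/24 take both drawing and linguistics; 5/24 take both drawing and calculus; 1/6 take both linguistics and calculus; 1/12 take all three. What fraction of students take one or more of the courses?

23/24

P(union) = 2/3 + 3/8 + 5/12 − 5/24 − 5/24 − 1/6 + 1/12 = 23/24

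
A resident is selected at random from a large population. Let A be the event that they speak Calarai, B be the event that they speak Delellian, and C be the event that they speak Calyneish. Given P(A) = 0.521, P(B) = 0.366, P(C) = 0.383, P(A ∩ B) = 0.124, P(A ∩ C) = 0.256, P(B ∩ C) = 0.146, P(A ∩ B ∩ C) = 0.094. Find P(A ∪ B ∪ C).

0.838

P(A ∪ B ∪ C) = 0.521 + 0.366 + 0.383 − 0.124 − 0.256 − 0.146 + 0.094 = 0.838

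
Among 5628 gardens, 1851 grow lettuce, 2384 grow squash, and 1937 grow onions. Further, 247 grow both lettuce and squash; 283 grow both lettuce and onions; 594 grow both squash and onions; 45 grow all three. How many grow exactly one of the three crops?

By inclusion–exclusion (exactly-one form):
|exactly one| = 1851 + 2384 + 1937 − 2·247 − 2·283 − 2·594 + 3·45 = 4059

4059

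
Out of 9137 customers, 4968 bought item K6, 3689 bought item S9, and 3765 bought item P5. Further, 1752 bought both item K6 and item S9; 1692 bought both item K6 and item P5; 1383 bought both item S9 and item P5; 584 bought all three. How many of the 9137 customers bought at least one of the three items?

8179

Apply inclusion-exclusion:
N(≥1) = 4968 + 3689 + 3765 − 1752 − 1692 − 1383 + 584 = 8179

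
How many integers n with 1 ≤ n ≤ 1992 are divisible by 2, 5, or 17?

Using inclusion–exclusion:
floor(1992/2) + floor(1992/5) + floor(1992/17) − floor(1992/10) − floor(1992/34) − floor(1992/85) + floor(1992/170) = 996 + 398 + 117 − 199 − 58 − 23 + 11 = 1242

1242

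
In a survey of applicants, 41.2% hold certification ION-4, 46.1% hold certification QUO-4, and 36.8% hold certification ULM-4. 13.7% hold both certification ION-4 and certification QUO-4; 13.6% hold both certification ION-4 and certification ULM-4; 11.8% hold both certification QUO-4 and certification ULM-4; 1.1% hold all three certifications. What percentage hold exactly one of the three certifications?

Using the inclusion–exclusion count for exactly one event:
P(exactly one) = 41.2 + 46.1 + 36.8 − 2·13.7 − 2·13.6 − 2·11.8 + 3·1.1 = 49.2%

49.2%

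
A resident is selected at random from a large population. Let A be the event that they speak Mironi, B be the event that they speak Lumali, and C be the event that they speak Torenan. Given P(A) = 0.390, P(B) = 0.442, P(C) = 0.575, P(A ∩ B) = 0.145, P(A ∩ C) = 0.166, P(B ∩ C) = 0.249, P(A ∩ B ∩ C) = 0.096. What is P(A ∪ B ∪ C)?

P(A ∪ B ∪ C) = 0.390 + 0.442 + 0.575 − 0.145 − 0.166 − 0.249 + 0.096 = 0.943

0.943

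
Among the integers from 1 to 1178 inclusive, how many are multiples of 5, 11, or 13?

Inclusion–exclusion gives
floor(1178/5) + floor(1178/11) + floor(1178/13) − floor(1178/55) − floor(1178/65) − floor(1178/143) + floor(1178/715) = 235 + 107 + 90 − 21 − 18 − 8 + 1 = 386

386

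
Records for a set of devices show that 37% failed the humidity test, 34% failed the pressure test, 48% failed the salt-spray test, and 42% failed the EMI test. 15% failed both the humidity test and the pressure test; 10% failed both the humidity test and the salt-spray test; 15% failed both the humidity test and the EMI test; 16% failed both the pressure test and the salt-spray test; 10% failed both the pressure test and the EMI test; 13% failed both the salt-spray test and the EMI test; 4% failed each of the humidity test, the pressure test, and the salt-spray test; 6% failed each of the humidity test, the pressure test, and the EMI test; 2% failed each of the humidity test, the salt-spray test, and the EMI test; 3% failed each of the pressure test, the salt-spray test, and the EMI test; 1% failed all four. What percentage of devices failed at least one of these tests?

By inclusion-exclusion,
P(at least one) = 37 + 34 + 48 + 42 − 15 − 10 − 15 − 16 − 10 − 13 + 4 + 6 + 2 + 3 − 1 = 96%

96%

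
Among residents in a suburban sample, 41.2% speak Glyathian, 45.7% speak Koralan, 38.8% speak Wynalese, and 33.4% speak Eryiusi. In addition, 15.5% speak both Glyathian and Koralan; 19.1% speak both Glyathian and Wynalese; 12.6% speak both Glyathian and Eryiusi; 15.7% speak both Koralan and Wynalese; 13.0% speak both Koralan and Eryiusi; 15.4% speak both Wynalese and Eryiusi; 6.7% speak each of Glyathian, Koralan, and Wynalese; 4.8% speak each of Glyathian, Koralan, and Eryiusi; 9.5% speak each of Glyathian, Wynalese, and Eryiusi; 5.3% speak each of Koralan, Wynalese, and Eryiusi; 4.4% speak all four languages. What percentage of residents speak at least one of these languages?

89.7%

By inclusion-exclusion,
P(union) = 41.2 + 45.7 + 38.8 + 33.4 − 15.5 − 19.1 − 12.6 − 15.7 − 13.0 − 15.4 + 6.7 + 4.8 + 9.5 + 5.3 − 4.4 = 89.7%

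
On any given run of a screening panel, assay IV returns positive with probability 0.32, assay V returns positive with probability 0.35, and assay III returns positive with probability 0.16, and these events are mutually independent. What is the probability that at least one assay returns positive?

0.62872

Since the events are independent, P(none) is the product of the individual non-occurrence probabilities.
P(none) = (1 − 0.32) × (1 − 0.35) × (1 − 0.16) = 0.68 × 0.65 × 0.84 = 0.37128
P(at least one) = 1 − 0.37128 = 0.62872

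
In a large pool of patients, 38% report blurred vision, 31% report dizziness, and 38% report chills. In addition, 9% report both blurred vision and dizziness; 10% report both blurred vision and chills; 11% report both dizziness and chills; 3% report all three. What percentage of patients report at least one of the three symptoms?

P(at least one) = 38 + 31 + 38 − 9 − 10 − 11 + 3 = 80%

80%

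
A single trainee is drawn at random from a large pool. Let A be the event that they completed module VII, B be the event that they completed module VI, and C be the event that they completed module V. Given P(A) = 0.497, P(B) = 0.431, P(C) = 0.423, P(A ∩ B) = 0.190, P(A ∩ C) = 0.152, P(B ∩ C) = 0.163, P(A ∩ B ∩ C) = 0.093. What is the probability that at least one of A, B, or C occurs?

0.939

P(A ∪ B ∪ C) = 0.497 + 0.431 + 0.423 − 0.190 − 0.152 − 0.163 + 0.093 = 0.939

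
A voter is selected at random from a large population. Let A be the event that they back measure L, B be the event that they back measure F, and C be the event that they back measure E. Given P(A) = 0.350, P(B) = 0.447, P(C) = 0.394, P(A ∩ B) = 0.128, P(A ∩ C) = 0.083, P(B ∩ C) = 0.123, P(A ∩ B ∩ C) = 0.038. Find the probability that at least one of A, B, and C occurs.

0.895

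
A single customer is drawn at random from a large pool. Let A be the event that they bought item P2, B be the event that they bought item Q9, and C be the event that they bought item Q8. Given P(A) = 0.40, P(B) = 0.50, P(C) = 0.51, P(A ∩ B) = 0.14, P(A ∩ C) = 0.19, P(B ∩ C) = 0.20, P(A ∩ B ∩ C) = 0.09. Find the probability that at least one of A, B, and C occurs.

0.97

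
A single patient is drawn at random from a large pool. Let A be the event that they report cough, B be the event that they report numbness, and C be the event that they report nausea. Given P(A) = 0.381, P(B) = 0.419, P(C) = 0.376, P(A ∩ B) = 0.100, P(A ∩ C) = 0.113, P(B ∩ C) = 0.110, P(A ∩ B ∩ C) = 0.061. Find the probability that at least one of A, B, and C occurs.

0.914

By inclusion–exclusion:
P(A ∪ B ∪ C) = 0.381 + 0.419 + 0.376 − 0.100 − 0.113 − 0.110 + 0.061 = 0.914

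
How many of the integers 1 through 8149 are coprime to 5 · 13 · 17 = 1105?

5664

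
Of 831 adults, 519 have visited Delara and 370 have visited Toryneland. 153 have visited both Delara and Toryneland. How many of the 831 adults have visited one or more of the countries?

Apply inclusion-exclusion:
|at least one| = 519 + 370 − 153 = 736

736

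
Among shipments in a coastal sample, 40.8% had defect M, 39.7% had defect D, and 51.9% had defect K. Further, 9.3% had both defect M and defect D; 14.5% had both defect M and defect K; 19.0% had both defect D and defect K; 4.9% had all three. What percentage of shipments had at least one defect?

94.5%

P(at least one) = 40.8 + 39.7 + 51.9 − 9.3 − 14.5 − 19.0 + 4.9 = 94.5%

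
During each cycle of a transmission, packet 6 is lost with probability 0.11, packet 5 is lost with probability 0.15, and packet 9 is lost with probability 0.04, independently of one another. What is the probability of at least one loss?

P(none) = (1 − 0.11) × (1 − 0.15) × (1 − 0.04) = 0.89 × 0.85 × 0.96 = 0.72624
P(at least one) = 1 − 0.72624 = 0.27376

0.27376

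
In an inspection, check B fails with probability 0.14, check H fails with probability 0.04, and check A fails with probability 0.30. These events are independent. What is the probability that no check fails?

0.57792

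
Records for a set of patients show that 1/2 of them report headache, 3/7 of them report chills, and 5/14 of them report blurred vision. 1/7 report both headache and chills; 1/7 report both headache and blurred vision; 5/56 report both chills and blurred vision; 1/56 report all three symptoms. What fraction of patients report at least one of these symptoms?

13/14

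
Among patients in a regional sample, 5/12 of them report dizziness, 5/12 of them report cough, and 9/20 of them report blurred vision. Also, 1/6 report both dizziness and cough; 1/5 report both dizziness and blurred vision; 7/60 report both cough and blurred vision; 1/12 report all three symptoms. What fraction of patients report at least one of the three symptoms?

By inclusion–exclusion:
P(union) = 5/12 + 5/12 + 9/20 − 1/6 − 1/5 − 7/60 + 1/12 = 53/60

53/60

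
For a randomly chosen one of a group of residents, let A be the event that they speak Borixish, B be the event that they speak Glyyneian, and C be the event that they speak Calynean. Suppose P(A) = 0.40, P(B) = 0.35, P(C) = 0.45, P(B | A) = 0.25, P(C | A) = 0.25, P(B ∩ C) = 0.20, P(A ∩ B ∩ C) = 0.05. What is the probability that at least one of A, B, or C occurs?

P(A ∩ B) = P(A)·P(B|A) = 0.40 × 0.25 = 0.10
P(A ∩ C) = P(A)·P(C|A) = 0.40 × 0.25 = 0.10
Apply inclusion-exclusion:
P(A ∪ B ∪ C) = 0.40 + 0.35 + 0.45 − 0.10 − 0.10 − 0.20 + 0.05 = 0.85

0.85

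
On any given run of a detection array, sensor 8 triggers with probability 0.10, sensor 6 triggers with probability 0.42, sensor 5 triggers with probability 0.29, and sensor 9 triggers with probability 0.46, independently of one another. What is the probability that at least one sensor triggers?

Since the events are independent, P(none) is the product of the individual non-occurrence probabilities.
P(none) = (1 − 0.10) × (1 − 0.42) × (1 − 0.29) × (1 − 0.46) = 0.90 × 0.58 × 0.71 × 0.54 = 0.2001348
P(at least one) = 1 − 0.2001348 = 0.7998652

0.7998652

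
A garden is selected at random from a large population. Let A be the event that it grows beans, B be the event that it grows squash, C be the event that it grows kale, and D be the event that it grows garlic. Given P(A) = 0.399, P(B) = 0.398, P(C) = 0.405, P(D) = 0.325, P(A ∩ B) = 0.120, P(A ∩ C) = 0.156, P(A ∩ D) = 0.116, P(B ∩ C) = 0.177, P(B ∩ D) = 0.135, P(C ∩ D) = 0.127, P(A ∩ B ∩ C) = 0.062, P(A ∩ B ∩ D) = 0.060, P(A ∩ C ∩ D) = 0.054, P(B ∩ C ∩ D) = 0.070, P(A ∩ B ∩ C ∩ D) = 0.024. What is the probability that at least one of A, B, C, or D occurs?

0.918

By inclusion-exclusion,
P(A ∪ B ∪ C ∪ D) = 0.399 + 0.398 + 0.405 + 0.325 − 0.120 − 0.156 − 0.116 − 0.177 − 0.135 − 0.127 + 0.062 + 0.060 + 0.054 + 0.070 − 0.024 = 0.918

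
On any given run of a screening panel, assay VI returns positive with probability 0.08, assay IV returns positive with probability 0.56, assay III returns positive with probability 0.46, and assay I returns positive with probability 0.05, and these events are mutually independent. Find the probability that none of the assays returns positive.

0.2076624

P(none) = (1 − 0.08) × (1 − 0.56) × (1 − 0.46) × (1 − 0.05) = 0.92 × 0.44 × 0.54 × 0.95 = 0.2076624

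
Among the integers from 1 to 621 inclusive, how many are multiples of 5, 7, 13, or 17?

251

By inclusion-exclusion,
124 + 88 + 47 + 36 − 17 − 9 − 7 − 6 − 5 − 2 + 1 + 1 + 0 + 0 − 0 = 251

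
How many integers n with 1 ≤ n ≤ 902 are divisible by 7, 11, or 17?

Apply inclusion-exclusion:
⌊902/7⌋ + ⌊902/11⌋ + ⌊902/17⌋ − ⌊902/77⌋ − ⌊902/119⌋ − ⌊902/187⌋ + ⌊902/1309⌋ = 128 + 82 + 53 − 11 − 7 − 4 + 0 = 241

241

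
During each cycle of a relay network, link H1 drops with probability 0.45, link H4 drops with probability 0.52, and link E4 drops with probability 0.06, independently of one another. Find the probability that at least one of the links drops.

Since the events are independent, P(none) is the product of the individual non-occurrence probabilities.
P(none) = (1 − 0.45) × (1 − 0.52) × (1 − 0.06) = 0.55 × 0.48 × 0.94 = 0.24816
P(at least one) = 1 − 0.24816 = 0.75184

0.75184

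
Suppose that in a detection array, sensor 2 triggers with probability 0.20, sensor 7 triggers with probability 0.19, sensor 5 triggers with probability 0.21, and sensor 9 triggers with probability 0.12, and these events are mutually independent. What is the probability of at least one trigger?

0.5495104

Since the events are independent, P(none) is the product of the individual non-occurrence probabilities.
P(none) = (1 − 0.20) × (1 − 0.19) × (1 − 0.21) × (1 − 0.12) = 0.80 × 0.81 × 0.79 × 0.88 = 0.4504896
P(at least one) = 1 − 0.4504896 = 0.5495104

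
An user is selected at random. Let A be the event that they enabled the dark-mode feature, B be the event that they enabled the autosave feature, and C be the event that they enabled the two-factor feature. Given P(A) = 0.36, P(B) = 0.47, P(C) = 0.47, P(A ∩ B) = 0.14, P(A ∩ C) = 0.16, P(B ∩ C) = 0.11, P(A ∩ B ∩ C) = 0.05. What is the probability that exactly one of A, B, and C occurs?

Using the inclusion–exclusion count for exactly one event:
P(exactly one) = 0.36 + 0.47 + 0.47 − 2·0.14 − 2·0.16 − 2·0.11 + 3·0.05 = 0.63

0.63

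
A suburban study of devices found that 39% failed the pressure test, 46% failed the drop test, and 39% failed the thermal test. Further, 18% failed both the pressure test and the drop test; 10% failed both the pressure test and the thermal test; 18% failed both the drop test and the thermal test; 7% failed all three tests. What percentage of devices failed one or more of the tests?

85%

By inclusion–exclusion:
P(union) = 39 + 46 + 39 − 18 − 10 − 18 + 7 = 85%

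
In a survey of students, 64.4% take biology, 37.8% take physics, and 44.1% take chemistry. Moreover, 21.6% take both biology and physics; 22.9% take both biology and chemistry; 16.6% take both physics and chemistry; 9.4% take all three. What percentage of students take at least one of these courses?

94.6%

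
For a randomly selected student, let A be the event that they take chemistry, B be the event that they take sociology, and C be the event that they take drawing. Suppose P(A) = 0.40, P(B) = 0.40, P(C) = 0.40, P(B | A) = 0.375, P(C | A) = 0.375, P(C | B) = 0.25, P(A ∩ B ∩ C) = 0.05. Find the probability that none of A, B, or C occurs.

0.15

P(A ∩ B) = P(A)·P(B|A) = 0.40 × 0.375 = 0.15
P(A ∩ C) = P(A)·P(C|A) = 0.40 × 0.375 = 0.15
P(B ∩ C) = P(B)·P(C|B) = 0.40 × 0.25 = 0.10
By inclusion–exclusion:
P(A ∪ B ∪ C) = 0.40 + 0.40 + 0.40 − 0.15 − 0.15 − 0.10 + 0.05 = 0.85
P(none) = 1 − 0.85 = 0.15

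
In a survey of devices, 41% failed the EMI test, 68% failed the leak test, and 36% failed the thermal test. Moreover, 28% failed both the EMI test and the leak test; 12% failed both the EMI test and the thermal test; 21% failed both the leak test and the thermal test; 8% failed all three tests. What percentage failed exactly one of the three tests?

Using the inclusion–exclusion count for exactly one event:
P(exactly one) = 41 + 68 + 36 − 2·28 − 2·12 − 2·21 + 3·8 = 47%

47%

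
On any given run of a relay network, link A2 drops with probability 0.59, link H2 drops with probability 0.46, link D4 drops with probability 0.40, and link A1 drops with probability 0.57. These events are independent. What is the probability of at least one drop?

P(none) = (1 − 0.59) × (1 − 0.46) × (1 − 0.40) × (1 − 0.57) = 0.41 × 0.54 × 0.60 × 0.43 = 0.0571212
P(at least one) = 1 − 0.0571212 = 0.9428788

0.9428788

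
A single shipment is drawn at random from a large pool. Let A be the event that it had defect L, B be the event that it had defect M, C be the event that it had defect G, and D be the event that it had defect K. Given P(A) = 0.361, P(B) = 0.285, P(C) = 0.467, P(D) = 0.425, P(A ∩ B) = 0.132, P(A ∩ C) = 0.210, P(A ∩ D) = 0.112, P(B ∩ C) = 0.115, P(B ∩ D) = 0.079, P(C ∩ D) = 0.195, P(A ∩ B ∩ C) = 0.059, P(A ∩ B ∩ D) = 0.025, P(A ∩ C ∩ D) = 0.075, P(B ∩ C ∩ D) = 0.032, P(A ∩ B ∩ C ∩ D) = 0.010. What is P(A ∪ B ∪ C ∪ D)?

P(A ∪ B ∪ C ∪ D) = 0.361 + 0.285 + 0.467 + 0.425 − 0.132 − 0.210 − 0.112 − 0.115 − 0.079 − 0.195 + 0.059 + 0.025 + 0.075 + 0.032 − 0.010 = 0.876

0.876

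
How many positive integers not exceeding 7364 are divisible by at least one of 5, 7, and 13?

Using inclusion–exclusion:
floor(7364/5) + floor(7364/7) + floor(7364/13) − floor(7364/35) − floor(7364/65) − floor(7364/91) + floor(7364/455) = 1472 + 1052 + 566 − 210 − 113 − 80 + 16 = 2703

2703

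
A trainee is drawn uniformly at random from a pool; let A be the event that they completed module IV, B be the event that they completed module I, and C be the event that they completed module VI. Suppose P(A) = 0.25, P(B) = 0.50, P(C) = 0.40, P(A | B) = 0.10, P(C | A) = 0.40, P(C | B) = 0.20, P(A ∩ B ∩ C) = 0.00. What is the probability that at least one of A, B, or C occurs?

P(A ∩ B) = P(B)·P(A|B) = 0.50 × 0.10 = 0.05
P(A ∩ C) = P(A)·P(C|A) = 0.25 × 0.40 = 0.10
P(B ∩ C) = P(B)·P(C|B) = 0.50 × 0.20 = 0.10
By inclusion-exclusion,
P(A ∪ B ∪ C) = 0.25 + 0.50 + 0.40 − 0.05 − 0.10 − 0.10 + 0.00 = 0.90

0.90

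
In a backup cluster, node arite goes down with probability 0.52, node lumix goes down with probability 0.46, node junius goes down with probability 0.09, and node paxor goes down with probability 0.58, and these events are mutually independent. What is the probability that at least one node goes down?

0.90093376

P(none) = (1 − 0.52) × (1 − 0.46) × (1 − 0.09) × (1 − 0.58) = 0.48 × 0.54 × 0.91 × 0.42 = 0.09906624
P(at least one) = 1 − 0.09906624 = 0.90093376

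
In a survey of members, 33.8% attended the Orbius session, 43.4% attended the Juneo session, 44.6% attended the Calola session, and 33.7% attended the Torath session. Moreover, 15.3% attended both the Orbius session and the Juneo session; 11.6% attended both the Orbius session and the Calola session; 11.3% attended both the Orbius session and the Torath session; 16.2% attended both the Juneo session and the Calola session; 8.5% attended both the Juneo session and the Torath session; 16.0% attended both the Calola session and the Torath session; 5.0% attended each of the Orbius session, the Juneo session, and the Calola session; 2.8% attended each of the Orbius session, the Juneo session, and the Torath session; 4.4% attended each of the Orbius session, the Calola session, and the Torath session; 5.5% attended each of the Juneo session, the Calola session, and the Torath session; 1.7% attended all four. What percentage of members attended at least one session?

92.6%

Apply inclusion-exclusion:
P(≥1) = 33.8 + 43.4 + 44.6 + 33.7 − 15.3 − 11.6 − 11.3 − 16.2 − 8.5 − 16.0 + 5.0 + 2.8 + 4.4 + 5.5 − 1.7 = 92.6%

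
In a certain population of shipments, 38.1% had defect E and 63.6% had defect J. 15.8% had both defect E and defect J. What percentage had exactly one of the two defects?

P(exactly one) = 38.1 + 63.6 − 2·15.8 = 70.1%

70.1%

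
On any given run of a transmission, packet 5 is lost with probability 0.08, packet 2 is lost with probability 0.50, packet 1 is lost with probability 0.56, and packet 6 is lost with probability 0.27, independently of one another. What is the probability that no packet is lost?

0.147752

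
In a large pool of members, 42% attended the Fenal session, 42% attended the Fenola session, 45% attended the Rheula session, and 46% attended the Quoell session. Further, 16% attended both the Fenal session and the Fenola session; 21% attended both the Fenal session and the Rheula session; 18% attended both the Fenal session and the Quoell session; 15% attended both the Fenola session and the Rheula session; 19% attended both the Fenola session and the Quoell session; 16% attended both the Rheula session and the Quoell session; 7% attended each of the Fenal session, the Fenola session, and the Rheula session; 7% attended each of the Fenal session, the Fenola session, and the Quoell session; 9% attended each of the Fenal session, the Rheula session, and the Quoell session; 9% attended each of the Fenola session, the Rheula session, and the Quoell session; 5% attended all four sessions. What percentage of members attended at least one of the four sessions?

Apply inclusion-exclusion:
P(≥1) = 42 + 42 + 45 + 46 − 16 − 21 − 18 − 15 − 19 − 16 + 7 + 7 + 9 + 9 − 5 = 97%

97%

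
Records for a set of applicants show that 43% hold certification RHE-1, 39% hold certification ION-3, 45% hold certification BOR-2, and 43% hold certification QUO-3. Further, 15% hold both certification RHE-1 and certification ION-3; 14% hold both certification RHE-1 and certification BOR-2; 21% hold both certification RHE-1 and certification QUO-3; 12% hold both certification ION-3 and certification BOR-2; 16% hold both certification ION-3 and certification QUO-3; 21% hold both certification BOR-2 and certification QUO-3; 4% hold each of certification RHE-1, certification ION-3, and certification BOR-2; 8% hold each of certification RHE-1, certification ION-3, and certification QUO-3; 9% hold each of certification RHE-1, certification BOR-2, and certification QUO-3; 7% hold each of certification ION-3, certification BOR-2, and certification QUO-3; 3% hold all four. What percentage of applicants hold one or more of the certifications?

Apply inclusion-exclusion:
P(≥1) = 43 + 39 + 45 + 43 − 15 − 14 − 21 − 12 − 16 − 21 + 4 + 8 + 9 + 7 − 3 = 96%

96%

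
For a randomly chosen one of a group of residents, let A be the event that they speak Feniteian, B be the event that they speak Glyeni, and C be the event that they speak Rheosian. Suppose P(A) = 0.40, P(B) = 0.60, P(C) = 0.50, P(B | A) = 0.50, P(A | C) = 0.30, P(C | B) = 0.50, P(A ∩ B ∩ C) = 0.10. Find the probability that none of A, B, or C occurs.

P(A ∩ B) = P(A)·P(B|A) = 0.40 × 0.50 = 0.20
P(A ∩ C) = P(C)·P(A|C) = 0.50 × 0.30 = 0.15
P(B ∩ C) = P(B)·P(C|B) = 0.60 × 0.50 = 0.30
P(A ∪ B ∪ C) = 0.40 + 0.60 + 0.50 − 0.20 − 0.15 − 0.30 + 0.10 = 0.95
P(none) = 1 − 0.95 = 0.05

0.05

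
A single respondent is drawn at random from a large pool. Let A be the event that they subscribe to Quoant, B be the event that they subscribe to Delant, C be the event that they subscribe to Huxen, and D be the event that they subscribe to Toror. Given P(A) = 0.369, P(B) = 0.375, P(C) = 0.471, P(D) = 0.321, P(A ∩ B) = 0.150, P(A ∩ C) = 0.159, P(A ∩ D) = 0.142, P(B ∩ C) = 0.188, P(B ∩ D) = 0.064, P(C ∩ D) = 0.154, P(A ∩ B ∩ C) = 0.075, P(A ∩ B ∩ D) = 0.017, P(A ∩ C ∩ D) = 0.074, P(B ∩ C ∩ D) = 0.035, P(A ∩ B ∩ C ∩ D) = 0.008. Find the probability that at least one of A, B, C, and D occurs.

Apply inclusion-exclusion:
P(A ∪ B ∪ C ∪ D) = 0.369 + 0.375 + 0.471 + 0.321 − 0.150 − 0.159 − 0.142 − 0.188 − 0.064 − 0.154 + 0.075 + 0.017 + 0.074 + 0.035 − 0.008 = 0.872

0.872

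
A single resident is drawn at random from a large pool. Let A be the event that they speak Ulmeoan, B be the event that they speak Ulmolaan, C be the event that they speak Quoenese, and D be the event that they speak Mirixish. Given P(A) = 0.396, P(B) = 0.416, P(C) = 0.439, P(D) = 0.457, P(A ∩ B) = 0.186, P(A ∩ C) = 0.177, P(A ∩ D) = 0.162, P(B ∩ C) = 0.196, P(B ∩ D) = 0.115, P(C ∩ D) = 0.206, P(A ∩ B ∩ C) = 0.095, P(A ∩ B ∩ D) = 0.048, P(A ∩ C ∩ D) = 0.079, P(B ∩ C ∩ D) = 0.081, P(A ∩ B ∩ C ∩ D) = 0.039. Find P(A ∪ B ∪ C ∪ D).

0.930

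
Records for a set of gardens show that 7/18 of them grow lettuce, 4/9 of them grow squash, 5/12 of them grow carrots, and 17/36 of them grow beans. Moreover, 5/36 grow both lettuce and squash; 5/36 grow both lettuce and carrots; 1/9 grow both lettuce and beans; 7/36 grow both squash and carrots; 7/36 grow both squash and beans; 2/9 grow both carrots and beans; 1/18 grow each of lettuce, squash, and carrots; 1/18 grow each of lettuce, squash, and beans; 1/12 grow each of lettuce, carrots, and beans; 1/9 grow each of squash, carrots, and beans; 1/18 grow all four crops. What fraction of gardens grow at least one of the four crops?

P(union) = 7/18 + 4/9 + 5/12 + 17/36 − 5/36 − 5/36 − 1/9 − 7/36 − 7/36 − 2/9 + 1/18 + 1/18 + 1/12 + 1/9 − 1/18 = 35/36

35/36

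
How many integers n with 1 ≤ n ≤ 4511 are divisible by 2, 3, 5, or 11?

Apply inclusion-exclusion:
floor(4511/2) + floor(4511/3) + floor(4511/5) + floor(4511/11) − floor(4511/6) − floor(4511/10) − floor(4511/22) − floor(4511/15) − floor(4511/33) − floor(4511/55) + floor(4511/30) + floor(4511/66) + floor(4511/110) + floor(4511/165) − floor(4511/330) = 2255 + 1503 + 902 + 410 − 751 − 451 − 205 − 300 − 136 − 82 + 150 + 68 + 41 + 27 − 13 = 3418

3418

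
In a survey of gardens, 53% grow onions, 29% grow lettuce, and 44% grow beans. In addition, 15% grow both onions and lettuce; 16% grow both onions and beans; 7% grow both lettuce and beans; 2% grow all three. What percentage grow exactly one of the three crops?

56%

By inclusion–exclusion (exactly-one form):
P(exactly one) = 53 + 29 + 44 − 2·15 − 2·16 − 2·7 + 3·2 = 56%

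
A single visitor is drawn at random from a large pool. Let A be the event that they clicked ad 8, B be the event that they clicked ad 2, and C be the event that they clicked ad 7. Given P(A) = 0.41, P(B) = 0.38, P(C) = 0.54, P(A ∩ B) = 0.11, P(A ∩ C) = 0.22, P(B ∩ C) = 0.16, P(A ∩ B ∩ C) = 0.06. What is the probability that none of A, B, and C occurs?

0.10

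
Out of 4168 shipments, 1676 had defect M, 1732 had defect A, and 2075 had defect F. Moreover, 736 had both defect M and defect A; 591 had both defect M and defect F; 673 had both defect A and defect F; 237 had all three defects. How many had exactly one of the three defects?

2194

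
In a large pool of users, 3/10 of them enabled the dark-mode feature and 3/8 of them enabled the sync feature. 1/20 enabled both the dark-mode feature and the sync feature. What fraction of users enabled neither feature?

P(union) = 3/10 + 3/8 − 1/20 = 5/8
P(none) = 1 − 5/8 = 3/8

3/8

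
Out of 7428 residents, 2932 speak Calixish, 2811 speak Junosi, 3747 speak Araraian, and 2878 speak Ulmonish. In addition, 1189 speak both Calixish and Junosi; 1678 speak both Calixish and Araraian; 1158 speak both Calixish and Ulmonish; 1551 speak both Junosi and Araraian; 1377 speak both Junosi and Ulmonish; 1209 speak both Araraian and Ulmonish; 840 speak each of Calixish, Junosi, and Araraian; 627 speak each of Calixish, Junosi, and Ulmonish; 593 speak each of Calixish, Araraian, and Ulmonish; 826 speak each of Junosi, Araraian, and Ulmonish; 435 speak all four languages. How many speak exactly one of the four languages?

2962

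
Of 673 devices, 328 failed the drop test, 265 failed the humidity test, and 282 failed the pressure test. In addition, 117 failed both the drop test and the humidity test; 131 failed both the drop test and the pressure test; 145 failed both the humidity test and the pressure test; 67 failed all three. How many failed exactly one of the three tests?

290

By inclusion–exclusion (exactly-one form):
|exactly one| = 328 + 265 + 282 − 2·117 − 2·131 − 2·145 + 3·67 = 290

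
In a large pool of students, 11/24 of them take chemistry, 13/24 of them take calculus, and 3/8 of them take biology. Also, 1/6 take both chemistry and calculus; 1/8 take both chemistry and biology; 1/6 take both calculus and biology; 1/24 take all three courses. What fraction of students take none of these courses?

1/24

By inclusion–exclusion:
P(at least one) = 11/24 + 13/24 + 3/8 − 1/6 − 1/8 − 1/6 + 1/24 = 23/24
P(none) = 1 − 23/24 = 1/24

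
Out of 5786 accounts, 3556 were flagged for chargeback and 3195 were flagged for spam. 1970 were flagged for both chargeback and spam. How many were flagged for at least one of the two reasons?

4781

|at least one| = 3556 + 3195 − 1970 = 4781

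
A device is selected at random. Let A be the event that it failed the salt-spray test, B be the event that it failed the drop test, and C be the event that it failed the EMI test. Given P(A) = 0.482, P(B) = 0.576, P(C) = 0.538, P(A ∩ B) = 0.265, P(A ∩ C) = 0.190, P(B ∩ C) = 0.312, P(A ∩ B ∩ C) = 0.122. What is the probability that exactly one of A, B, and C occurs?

0.428

By inclusion–exclusion (exactly-one form):
P(exactly one) = 0.482 + 0.576 + 0.538 − 2·0.265 − 2·0.190 − 2·0.312 + 3·0.122 = 0.428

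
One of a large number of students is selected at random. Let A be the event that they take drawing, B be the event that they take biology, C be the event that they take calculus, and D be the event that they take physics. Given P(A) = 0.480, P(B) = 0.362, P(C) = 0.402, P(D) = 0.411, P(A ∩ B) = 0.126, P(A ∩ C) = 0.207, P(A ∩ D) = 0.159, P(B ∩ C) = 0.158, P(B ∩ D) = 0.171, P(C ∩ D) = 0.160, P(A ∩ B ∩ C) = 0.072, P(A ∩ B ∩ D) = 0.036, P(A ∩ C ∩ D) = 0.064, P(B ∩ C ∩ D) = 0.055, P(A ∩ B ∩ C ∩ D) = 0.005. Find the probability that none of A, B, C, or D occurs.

0.104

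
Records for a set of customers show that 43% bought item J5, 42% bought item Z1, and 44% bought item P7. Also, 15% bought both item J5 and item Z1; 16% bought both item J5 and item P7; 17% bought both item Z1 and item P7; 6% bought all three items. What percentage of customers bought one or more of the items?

By inclusion–exclusion:
P(at least one) = 43 + 42 + 44 − 15 − 16 − 17 + 6 = 87%

87%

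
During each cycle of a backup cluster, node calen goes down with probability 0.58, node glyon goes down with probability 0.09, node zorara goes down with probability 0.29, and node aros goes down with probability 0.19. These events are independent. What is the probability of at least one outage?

0.78019678

Since the events are independent, P(none) is the product of the individual non-occurrence probabilities.
P(none) = (1 − 0.58) × (1 − 0.09) × (1 − 0.29) × (1 − 0.19) = 0.42 × 0.91 × 0.71 × 0.81 = 0.21980322
P(at least one) = 1 − 0.21980322 = 0.78019678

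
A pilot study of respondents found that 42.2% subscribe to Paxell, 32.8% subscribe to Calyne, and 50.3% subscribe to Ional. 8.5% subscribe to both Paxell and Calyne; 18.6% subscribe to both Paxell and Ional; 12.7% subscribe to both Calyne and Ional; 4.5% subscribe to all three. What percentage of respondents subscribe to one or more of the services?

By inclusion–exclusion:
P(≥1) = 42.2 + 32.8 + 50.3 − 8.5 − 18.6 − 12.7 + 4.5 = 90.0%

90.0%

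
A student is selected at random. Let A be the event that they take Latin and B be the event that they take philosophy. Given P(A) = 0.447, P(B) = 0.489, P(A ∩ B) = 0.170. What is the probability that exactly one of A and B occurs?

0.596

Using the inclusion–exclusion count for exactly one event:
P(exactly one) = 0.447 + 0.489 − 2·0.170 = 0.596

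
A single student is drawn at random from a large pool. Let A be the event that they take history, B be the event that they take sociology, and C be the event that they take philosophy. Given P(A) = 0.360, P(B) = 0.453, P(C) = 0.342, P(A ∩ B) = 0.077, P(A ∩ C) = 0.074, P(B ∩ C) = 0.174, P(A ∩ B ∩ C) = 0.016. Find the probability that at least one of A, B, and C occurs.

0.846

P(A ∪ B ∪ C) = 0.360 + 0.453 + 0.342 − 0.077 − 0.074 − 0.174 + 0.016 = 0.846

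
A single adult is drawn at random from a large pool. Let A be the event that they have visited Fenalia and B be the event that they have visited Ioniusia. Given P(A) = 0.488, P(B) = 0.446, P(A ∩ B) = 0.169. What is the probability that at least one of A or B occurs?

Inclusion–exclusion gives
P(A ∪ B) = 0.488 + 0.446 − 0.169 = 0.765

0.765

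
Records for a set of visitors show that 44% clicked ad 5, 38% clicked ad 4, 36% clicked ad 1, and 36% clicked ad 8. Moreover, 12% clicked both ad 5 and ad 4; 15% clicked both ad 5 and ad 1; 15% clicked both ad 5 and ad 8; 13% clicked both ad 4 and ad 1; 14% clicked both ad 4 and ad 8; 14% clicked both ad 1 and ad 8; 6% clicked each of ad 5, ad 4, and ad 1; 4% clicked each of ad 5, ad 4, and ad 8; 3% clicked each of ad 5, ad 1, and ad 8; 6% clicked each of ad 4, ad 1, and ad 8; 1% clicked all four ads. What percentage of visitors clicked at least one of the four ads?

89%

P(≥1) = 44 + 38 + 36 + 36 − 12 − 15 − 15 − 13 − 14 − 14 + 6 + 4 + 3 + 6 − 1 = 89%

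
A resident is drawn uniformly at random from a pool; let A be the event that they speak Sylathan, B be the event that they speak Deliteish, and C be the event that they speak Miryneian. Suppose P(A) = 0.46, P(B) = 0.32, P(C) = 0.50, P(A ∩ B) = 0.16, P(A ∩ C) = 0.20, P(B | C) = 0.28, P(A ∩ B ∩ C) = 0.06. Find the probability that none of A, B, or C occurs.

0.16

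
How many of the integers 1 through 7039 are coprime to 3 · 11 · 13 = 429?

3939

Apply inclusion-exclusion:
2346 + 639 + 541 − 213 − 180 − 49 + 16 = 3100
7039 − 3100 = 3939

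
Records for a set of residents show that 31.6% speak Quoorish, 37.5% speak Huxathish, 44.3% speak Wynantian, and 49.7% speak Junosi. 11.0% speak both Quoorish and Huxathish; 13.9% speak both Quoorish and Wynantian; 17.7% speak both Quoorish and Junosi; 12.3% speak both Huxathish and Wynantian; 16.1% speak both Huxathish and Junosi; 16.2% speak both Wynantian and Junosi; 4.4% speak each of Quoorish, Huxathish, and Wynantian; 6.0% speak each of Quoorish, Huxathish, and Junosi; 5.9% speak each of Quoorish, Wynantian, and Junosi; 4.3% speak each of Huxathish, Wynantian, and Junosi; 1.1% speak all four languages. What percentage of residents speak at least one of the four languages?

95.4%

P(union) = 31.6 + 37.5 + 44.3 + 49.7 − 11.0 − 13.9 − 17.7 − 12.3 − 16.1 − 16.2 + 4.4 + 6.0 + 5.9 + 4.3 − 1.1 = 95.4%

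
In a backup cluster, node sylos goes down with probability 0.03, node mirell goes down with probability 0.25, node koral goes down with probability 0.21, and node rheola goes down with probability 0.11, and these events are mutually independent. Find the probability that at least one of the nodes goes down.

0.48849475

P(none) = (1 − 0.03) × (1 − 0.25) × (1 − 0.21) × (1 − 0.11) = 0.97 × 0.75 × 0.79 × 0.89 = 0.51150525
P(at least one) = 1 − 0.51150525 = 0.48849475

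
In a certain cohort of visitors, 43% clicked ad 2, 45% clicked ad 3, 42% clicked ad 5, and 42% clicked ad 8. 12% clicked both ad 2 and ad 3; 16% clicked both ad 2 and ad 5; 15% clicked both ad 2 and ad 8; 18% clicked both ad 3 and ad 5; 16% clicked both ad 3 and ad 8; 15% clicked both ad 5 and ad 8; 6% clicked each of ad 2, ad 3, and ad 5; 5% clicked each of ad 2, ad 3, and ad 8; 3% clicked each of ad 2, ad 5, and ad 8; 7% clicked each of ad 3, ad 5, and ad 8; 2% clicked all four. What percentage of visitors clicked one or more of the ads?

99%

P(at least one) = 43 + 45 + 42 + 42 − 12 − 16 − 15 − 18 − 16 − 15 + 6 + 5 + 3 + 7 − 2 = 99%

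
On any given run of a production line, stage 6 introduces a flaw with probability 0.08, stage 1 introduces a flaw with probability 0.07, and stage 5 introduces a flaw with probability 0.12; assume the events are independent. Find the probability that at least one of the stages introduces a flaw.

P(none) = (1 − 0.08) × (1 − 0.07) × (1 − 0.12) = 0.92 × 0.93 × 0.88 = 0.752928
P(at least one) = 1 − 0.752928 = 0.247072

0.247072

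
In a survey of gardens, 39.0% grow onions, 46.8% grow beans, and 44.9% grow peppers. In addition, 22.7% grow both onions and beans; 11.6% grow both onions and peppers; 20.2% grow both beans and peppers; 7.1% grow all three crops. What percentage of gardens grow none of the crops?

16.7%

By inclusion–exclusion:
P(≥1) = 39.0 + 46.8 + 44.9 − 22.7 − 11.6 − 20.2 + 7.1 = 83.3%
P(none) = 100% − 83.3% = 16.7%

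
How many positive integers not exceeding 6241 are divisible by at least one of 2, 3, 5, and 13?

Inclusion–exclusion gives
floor(6241/2) + floor(6241/3) + floor(6241/5) + floor(6241/13) − floor(6241/6) − floor(6241/10) − floor(6241/26) − floor(6241/15) − floor(6241/39) − floor(6241/65) + floor(6241/30) + floor(6241/78) + floor(6241/130) + floor(6241/195) − floor(6241/390) = 3120 + 2080 + 1248 + 480 − 1040 − 624 − 240 − 416 − 160 − 96 + 208 + 80 + 48 + 32 − 16 = 4704

4704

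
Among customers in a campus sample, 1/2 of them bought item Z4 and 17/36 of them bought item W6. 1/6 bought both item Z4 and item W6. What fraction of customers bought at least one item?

29/36

By inclusion-exclusion,
P(≥1) = 1/2 + 17/36 − 1/6 = 29/36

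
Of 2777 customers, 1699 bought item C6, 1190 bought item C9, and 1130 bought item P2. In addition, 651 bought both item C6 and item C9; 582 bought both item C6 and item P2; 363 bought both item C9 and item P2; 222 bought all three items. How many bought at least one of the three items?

2645

By inclusion-exclusion,
|at least one| = 1699 + 1190 + 1130 − 651 − 582 − 363 + 222 = 2645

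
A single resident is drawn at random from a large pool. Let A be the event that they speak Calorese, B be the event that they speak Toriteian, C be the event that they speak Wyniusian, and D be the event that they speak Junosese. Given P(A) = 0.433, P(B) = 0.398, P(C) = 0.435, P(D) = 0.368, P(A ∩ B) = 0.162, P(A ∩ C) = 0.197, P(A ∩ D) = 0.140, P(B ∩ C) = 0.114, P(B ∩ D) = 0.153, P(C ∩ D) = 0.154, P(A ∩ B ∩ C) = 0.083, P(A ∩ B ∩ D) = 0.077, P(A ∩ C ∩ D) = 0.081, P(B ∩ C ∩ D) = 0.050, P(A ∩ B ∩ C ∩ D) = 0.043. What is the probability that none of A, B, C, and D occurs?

0.038

By inclusion–exclusion:
P(A ∪ B ∪ C ∪ D) = 0.433 + 0.398 + 0.435 + 0.368 − 0.162 − 0.197 − 0.140 − 0.114 − 0.153 − 0.154 + 0.083 + 0.077 + 0.081 + 0.050 − 0.043 = 0.962
P(none) = 1 − 0.962 = 0.038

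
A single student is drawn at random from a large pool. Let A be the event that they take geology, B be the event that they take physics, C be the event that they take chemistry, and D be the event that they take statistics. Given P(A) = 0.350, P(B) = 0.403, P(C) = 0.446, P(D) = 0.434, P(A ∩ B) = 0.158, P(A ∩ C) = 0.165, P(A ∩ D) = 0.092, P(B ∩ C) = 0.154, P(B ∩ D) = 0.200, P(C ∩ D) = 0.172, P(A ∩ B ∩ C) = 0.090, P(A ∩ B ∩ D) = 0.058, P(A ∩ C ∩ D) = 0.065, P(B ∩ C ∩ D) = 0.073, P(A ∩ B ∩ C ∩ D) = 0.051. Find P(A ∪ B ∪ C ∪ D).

0.927

By inclusion-exclusion,
P(A ∪ B ∪ C ∪ D) = 0.350 + 0.403 + 0.446 + 0.434 − 0.158 − 0.165 − 0.092 − 0.154 − 0.200 − 0.172 + 0.090 + 0.058 + 0.065 + 0.073 − 0.051 = 0.927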